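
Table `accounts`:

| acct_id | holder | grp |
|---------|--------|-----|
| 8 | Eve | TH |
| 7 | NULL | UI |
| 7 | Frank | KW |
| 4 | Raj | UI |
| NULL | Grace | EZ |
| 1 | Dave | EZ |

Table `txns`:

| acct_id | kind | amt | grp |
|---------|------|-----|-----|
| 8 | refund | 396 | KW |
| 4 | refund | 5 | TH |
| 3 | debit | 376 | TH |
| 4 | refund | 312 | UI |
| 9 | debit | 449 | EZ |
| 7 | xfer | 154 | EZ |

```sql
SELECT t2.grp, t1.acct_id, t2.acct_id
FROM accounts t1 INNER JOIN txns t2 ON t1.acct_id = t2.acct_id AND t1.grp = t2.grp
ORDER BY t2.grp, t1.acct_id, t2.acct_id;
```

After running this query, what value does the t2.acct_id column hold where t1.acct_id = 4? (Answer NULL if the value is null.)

INNER JOIN keeps only pairs where the ON condition holds.
Matching on t1.acct_id = t2.acct_id AND t1.grp = t2.grp. A NULL in a compared column never satisfies the condition.
Matched pairs: 1.

4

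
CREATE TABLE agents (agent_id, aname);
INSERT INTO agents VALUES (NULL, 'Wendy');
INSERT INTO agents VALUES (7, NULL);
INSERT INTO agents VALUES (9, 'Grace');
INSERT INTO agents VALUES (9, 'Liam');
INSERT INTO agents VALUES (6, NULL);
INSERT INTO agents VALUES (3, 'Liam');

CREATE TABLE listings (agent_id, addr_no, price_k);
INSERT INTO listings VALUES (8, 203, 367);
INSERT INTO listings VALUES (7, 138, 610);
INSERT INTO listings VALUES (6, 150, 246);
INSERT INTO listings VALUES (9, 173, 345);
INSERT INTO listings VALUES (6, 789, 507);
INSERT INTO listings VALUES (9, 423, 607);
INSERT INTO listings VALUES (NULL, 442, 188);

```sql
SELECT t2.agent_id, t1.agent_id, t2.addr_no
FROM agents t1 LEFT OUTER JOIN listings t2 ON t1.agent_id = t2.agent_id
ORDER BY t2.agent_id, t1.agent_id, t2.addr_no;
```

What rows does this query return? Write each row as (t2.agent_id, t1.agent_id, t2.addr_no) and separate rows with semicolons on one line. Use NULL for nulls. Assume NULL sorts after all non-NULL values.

LEFT JOIN keeps every row from `agents`; unmatched rows get NULL for `listings`'s columns.
Matching on t1.agent_id = t2.agent_id. A NULL in a compared column never satisfies the condition.
Matched pairs: 7; unmatched t1 rows kept: 2.

(6, 6, 150); (6, 6, 789); (7, 7, 138); (9, 9, 173); (9, 9, 173); (9, 9, 423); (9, 9, 423); (NULL, 3, NULL); (NULL, NULL, NULL)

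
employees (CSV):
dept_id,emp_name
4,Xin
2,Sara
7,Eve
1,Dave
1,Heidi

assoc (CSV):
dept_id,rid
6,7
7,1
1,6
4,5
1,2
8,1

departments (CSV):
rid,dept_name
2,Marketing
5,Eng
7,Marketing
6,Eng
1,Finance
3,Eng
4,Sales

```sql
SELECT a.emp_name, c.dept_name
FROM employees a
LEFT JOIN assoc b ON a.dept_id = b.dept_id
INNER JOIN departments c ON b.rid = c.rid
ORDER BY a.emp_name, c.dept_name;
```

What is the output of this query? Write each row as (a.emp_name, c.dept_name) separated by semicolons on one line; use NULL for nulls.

(Dave, Eng); (Dave, Marketing); (Eve, Finance); (Heidi, Eng); (Heidi, Marketing); (Xin, Eng)

Step 1 — a LEFT JOIN b on dept_id → 7 row(s).
Then INNER JOIN `departments c` on rid: keep only rows whose b.rid appears in c.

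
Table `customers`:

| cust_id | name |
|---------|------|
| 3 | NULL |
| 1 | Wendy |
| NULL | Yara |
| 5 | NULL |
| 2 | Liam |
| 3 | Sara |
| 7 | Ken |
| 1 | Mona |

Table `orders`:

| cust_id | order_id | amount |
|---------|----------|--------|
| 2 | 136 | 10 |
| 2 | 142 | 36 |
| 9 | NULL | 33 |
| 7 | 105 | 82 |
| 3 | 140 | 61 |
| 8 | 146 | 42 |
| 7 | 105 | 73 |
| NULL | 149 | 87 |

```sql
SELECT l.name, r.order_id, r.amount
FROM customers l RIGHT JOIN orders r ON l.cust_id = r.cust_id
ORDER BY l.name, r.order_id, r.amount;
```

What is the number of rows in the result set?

9

RIGHT JOIN keeps every row from `orders`; unmatched rows get NULL for `customers`'s columns.
Matching on l.cust_id = r.cust_id. A NULL in a compared column never satisfies the condition.
- l (cust_id=3) pairs with 1 row(s) of r.
- l (cust_id=1) has no partner in r.
- l (cust_id=NULL) has no partner in r.
- l (cust_id=5) has no partner in r.
- l (cust_id=2) pairs with 2 row(s) of r.
- l (cust_id=3) pairs with 1 row(s) of r.
- l (cust_id=7) pairs with 2 row(s) of r.
- l (cust_id=1) has no partner in r.
- plus 3 unmatched r row(s), each kept with NULL l columns.
Total: 6 matched + 3 padded = 9 rows.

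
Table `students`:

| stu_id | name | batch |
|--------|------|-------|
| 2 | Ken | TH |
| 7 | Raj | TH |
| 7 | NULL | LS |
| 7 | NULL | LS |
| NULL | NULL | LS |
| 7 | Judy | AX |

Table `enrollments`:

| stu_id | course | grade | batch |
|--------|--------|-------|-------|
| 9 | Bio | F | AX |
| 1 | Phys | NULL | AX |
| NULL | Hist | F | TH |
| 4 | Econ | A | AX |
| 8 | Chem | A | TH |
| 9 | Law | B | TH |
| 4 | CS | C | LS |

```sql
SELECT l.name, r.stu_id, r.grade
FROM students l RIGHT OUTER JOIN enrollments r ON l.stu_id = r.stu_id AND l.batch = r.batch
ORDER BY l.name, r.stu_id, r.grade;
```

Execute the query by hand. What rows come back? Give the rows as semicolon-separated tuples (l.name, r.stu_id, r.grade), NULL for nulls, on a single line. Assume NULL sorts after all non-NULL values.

RIGHT JOIN keeps every row from `enrollments`; unmatched rows get NULL for `students`'s columns.
Matching on l.stu_id = r.stu_id AND l.batch = r.batch. A NULL in a compared column never satisfies the condition.
Matched pairs: 0; unmatched r rows kept: 7.

(NULL, 1, NULL); (NULL, 4, A); (NULL, 4, C); (NULL, 8, A); (NULL, 9, B); (NULL, 9, F); (NULL, NULL, F)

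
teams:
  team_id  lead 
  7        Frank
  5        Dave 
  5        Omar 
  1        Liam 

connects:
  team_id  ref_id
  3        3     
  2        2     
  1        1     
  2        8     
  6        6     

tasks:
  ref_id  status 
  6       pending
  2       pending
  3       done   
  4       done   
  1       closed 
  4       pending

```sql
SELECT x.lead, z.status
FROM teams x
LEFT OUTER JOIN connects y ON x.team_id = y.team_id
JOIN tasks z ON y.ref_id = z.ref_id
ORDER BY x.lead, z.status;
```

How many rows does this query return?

Evaluate left to right. First `teams x LEFT JOIN connects y` on team_id: 4 row(s).
Then INNER JOIN `tasks z` on ref_id: keep only rows whose y.ref_id appears in z.
Result: 1 row(s).

1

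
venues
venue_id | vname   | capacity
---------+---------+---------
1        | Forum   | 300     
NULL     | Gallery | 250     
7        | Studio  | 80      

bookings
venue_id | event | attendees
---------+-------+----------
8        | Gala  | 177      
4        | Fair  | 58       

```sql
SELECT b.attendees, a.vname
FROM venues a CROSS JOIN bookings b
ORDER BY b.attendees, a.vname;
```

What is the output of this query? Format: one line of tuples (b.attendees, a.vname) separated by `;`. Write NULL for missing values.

(58, Forum); (58, Gallery); (58, Studio); (177, Forum); (177, Gallery); (177, Studio)

CROSS JOIN pairs every row of `venues` with every row of `bookings`: 3 × 2 = 6 rows.
After projecting and ordering:
b.attendees | a.vname
58 | Forum
58 | Gallery
58 | Studio
177 | Forum
177 | Gallery
177 | Studio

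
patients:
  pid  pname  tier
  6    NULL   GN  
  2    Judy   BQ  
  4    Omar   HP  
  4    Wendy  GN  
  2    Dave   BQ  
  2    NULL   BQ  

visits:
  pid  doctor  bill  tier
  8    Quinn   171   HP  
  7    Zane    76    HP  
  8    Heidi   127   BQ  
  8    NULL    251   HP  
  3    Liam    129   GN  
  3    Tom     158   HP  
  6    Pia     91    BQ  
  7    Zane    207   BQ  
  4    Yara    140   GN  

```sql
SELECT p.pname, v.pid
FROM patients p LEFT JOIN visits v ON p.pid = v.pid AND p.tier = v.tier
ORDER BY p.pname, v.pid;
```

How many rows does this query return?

6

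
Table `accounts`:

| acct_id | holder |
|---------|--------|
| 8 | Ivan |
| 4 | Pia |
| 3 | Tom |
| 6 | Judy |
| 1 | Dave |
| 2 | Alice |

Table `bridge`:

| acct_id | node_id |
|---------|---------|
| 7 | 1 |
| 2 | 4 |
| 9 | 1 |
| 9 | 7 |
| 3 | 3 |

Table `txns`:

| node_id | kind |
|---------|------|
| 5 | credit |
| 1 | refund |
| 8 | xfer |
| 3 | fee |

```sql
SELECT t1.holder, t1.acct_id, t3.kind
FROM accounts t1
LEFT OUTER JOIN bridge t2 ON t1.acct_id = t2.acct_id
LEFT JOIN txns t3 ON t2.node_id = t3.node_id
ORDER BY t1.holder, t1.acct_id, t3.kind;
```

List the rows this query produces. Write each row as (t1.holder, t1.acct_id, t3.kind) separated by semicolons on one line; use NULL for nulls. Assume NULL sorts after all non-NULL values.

Joins associate left-to-right: accounts LEFT JOIN bridge on acct_id gives 6 intermediate row(s).
Then LEFT JOIN `txns t3` on node_id: each of those 6 rows is kept; rows whose t2.node_id has no match in t3 get NULL for t3's columns.

(Alice, 2, NULL); (Dave, 1, NULL); (Ivan, 8, NULL); (Judy, 6, NULL); (Pia, 4, NULL); (Tom, 3, fee)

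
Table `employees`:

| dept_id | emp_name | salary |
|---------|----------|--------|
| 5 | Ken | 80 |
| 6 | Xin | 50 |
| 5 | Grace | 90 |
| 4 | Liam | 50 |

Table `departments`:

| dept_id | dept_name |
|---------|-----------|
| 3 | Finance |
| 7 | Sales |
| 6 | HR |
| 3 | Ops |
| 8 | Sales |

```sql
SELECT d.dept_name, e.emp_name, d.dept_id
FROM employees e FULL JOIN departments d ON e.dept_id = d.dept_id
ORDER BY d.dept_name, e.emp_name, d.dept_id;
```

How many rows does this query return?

8

FULL OUTER JOIN keeps every row from both sides; unmatched rows get NULL for the other side's columns.
Matching on e.dept_id = d.dept_id.
Matched pairs: 1; unmatched e rows kept: 3; unmatched d rows kept: 4.
Total: 1 matched + 7 padded = 8 rows.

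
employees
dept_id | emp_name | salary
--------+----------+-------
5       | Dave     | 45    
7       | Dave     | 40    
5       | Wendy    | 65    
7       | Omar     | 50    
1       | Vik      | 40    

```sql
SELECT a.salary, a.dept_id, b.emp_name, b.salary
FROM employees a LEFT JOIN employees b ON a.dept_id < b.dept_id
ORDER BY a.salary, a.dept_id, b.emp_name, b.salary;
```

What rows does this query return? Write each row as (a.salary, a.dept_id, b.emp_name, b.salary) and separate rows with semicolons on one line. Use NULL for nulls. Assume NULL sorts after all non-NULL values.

LEFT JOIN keeps every row from `employees a`; unmatched rows get NULL for `employees b`'s columns.
Matching on a.dept_id < b.dept_id.
- dept_id=5: 2 matching b row(s), so 2 row(s) emitted.
- dept_id=7: no b row matches, row kept with b columns NULL.
- dept_id=5: 2 matching b row(s), so 2 row(s) emitted.
- dept_id=7: no b row matches, row kept with b columns NULL.
- dept_id=1: 4 matching b row(s), so 4 row(s) emitted.
After projecting and ordering:
a.salary | a.dept_id | b.emp_name | b.salary
40 | 1 | Dave | 40
40 | 1 | Dave | 45
40 | 1 | Omar | 50
40 | 1 | Wendy | 65
40 | 7 | NULL | NULL
45 | 5 | Dave | 40
45 | 5 | Omar | 50
50 | 7 | NULL | NULL
65 | 5 | Dave | 40
65 | 5 | Omar | 50

(40, 1, Dave, 40); (40, 1, Dave, 45); (40, 1, Omar, 50); (40, 1, Wendy, 65); (40, 7, NULL, NULL); (45, 5, Dave, 40); (45, 5, Omar, 50); (50, 7, NULL, NULL); (65, 5, Dave, 40); (65, 5, Omar, 50)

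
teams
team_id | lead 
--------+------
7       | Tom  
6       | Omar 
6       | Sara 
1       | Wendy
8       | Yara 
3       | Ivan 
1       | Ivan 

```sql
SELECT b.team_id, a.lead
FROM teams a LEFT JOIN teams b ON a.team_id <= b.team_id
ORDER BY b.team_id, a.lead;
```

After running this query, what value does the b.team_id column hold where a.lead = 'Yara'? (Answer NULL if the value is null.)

8

LEFT JOIN keeps every row from `teams a`; unmatched rows get NULL for `teams b`'s columns.
Matching on a.team_id <= b.team_id.
- a row (team_id=7): matches 2 b row(s) → 2 output row(s).
- a row (team_id=6): matches 4 b row(s) → 4 output row(s).
- a row (team_id=6): matches 4 b row(s) → 4 output row(s).
- a row (team_id=1): matches 7 b row(s) → 7 output row(s).
- a row (team_id=8): matches 1 b row(s) → 1 output row(s).
- a row (team_id=3): matches 5 b row(s) → 5 output row(s).
- a row (team_id=1): matches 7 b row(s) → 7 output row(s).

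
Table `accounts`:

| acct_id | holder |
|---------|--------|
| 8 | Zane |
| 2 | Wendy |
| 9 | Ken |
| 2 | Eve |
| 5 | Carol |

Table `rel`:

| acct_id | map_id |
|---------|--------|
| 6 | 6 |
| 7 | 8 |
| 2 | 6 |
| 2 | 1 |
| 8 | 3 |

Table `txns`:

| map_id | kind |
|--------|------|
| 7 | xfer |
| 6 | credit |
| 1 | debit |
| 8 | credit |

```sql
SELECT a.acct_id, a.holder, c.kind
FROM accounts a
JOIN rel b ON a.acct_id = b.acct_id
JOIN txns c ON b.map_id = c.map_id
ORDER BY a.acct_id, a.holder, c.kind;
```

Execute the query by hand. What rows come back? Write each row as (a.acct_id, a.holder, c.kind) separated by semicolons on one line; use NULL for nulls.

Step 1 — a INNER JOIN b on acct_id → 5 row(s).
Then INNER JOIN `txns c` on map_id: keep only rows whose b.map_id appears in c.

(2, Eve, credit); (2, Eve, debit); (2, Wendy, credit); (2, Wendy, debit)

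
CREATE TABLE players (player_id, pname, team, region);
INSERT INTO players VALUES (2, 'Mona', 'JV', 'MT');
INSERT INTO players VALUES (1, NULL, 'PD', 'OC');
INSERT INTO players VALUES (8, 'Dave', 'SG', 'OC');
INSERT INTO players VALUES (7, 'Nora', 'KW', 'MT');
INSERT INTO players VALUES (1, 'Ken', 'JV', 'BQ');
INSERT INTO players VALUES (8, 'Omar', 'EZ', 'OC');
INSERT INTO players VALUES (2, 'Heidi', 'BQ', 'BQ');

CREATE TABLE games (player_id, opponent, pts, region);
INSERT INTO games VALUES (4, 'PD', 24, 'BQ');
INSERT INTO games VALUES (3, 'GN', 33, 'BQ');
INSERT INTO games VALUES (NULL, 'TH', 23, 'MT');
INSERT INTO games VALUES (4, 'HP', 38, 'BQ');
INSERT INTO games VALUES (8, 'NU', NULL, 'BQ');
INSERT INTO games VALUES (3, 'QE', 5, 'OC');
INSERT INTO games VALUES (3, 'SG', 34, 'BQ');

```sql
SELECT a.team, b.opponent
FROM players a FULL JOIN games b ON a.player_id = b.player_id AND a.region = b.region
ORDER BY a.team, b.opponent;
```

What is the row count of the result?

14

FULL OUTER JOIN keeps every row from both sides; unmatched rows get NULL for the other side's columns.
Matching on a.player_id = b.player_id AND a.region = b.region. A NULL in a compared column never satisfies the condition.
Matched pairs: 0; unmatched a rows kept: 7; unmatched b rows kept: 7.
Total: 0 matched + 14 padded = 14 rows.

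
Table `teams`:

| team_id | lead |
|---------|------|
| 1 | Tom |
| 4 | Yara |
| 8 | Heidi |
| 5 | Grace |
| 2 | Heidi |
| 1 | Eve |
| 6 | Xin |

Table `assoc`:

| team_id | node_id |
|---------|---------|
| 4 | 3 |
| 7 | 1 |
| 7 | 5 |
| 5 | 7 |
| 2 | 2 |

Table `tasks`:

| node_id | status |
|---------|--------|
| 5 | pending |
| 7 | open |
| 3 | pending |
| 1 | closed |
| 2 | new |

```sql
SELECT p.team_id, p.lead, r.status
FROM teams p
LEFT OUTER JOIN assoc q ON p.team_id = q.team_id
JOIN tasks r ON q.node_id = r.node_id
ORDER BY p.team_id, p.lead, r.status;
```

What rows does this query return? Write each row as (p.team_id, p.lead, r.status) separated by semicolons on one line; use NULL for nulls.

Evaluate left to right. First `teams p LEFT JOIN assoc q` on team_id: 7 row(s).
Then INNER JOIN `tasks r` on node_id: keep only rows whose q.node_id appears in r.

(2, Heidi, new); (4, Yara, pending); (5, Grace, open)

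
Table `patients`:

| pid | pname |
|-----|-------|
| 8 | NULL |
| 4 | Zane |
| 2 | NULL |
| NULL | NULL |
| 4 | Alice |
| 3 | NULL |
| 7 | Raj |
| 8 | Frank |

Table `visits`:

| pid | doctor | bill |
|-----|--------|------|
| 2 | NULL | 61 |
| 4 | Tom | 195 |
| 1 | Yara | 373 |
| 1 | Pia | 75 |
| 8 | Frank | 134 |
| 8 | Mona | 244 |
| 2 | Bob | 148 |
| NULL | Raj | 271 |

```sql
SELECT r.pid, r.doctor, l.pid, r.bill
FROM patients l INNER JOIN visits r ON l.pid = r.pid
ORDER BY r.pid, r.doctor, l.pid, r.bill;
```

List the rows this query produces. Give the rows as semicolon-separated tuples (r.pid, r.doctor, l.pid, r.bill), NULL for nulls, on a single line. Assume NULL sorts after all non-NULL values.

(2, Bob, 2, 148); (2, NULL, 2, 61); (4, Tom, 4, 195); (4, Tom, 4, 195); (8, Frank, 8, 134); (8, Frank, 8, 134); (8, Mona, 8, 244); (8, Mona, 8, 244)

INNER JOIN keeps only pairs where the ON condition holds.
Matching on l.pid = r.pid. A NULL in a compared column never satisfies the condition.
Matched pairs: 8.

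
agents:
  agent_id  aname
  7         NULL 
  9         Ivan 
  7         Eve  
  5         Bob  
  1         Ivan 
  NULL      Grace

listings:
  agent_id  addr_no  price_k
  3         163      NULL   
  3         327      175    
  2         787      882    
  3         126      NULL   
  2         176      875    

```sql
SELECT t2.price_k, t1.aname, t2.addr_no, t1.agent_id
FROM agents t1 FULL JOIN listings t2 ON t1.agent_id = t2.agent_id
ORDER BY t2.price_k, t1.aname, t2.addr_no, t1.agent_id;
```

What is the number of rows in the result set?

FULL OUTER JOIN keeps every row from both sides; unmatched rows get NULL for the other side's columns.
Matching on t1.agent_id = t2.agent_id. A NULL in a compared column never satisfies the condition.
- agent_id=7: no t2 row matches, row kept with t2 columns NULL.
- agent_id=9: no t2 row matches, row kept with t2 columns NULL.
- agent_id=7: no t2 row matches, row kept with t2 columns NULL.
- agent_id=5: no t2 row matches, row kept with t2 columns NULL.
- agent_id=1: no t2 row matches, row kept with t2 columns NULL.
- agent_id=NULL: no t2 row matches, row kept with t2 columns NULL.
- plus 5 unmatched t2 row(s), each kept with NULL t1 columns.
Total: 0 matched + 11 padded = 11 rows.

11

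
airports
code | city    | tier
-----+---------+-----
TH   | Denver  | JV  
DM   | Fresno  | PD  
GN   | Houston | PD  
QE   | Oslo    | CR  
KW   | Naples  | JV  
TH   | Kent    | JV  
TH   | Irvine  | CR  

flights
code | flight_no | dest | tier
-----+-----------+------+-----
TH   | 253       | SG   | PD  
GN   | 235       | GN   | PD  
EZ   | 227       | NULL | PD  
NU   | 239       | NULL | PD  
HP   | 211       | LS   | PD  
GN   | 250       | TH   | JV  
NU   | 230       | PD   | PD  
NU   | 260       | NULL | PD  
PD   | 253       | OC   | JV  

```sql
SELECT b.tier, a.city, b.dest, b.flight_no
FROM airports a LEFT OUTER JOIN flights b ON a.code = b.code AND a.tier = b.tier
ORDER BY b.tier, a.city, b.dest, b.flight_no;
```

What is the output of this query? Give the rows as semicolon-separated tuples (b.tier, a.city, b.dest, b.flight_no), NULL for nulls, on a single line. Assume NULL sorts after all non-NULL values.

LEFT JOIN keeps every row from `airports`; unmatched rows get NULL for `flights`'s columns.
Matching on a.code = b.code AND a.tier = b.tier.
- a (code=TH, tier=JV) has no partner → padded with NULL.
- a (code=DM, tier=PD) has no partner → padded with NULL.
- a (code=GN, tier=PD) pairs with 1 row(s) of b.
- a (code=QE, tier=CR) has no partner → padded with NULL.
- a (code=KW, tier=JV) has no partner → padded with NULL.
- a (code=TH, tier=JV) has no partner → padded with NULL.
- a (code=TH, tier=CR) has no partner → padded with NULL.
After projecting and ordering:
b.tier | a.city | b.dest | b.flight_no
PD | Houston | GN | 235
NULL | Denver | NULL | NULL
NULL | Fresno | NULL | NULL
NULL | Irvine | NULL | NULL
NULL | Kent | NULL | NULL
NULL | Naples | NULL | NULL
NULL | Oslo | NULL | NULL

(PD, Houston, GN, 235); (NULL, Denver, NULL, NULL); (NULL, Fresno, NULL, NULL); (NULL, Irvine, NULL, NULL); (NULL, Kent, NULL, NULL); (NULL, Naples, NULL, NULL); (NULL, Oslo, NULL, NULL)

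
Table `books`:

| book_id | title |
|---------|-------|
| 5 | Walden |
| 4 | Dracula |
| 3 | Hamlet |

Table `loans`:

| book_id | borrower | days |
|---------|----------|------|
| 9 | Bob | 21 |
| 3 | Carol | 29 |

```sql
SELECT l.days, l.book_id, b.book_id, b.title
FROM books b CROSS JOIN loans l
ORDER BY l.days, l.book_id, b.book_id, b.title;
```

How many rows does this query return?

6

CROSS JOIN pairs every row of `books` with every row of `loans`: 3 × 2 = 6 rows.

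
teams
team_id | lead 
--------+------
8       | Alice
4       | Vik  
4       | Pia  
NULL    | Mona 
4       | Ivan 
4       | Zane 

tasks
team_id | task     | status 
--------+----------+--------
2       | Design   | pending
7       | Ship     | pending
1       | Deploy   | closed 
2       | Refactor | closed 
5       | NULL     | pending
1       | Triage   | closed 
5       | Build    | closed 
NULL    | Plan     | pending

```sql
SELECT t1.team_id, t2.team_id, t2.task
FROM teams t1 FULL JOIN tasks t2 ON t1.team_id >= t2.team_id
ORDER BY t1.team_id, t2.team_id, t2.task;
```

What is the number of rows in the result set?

FULL OUTER JOIN keeps every row from both sides; unmatched rows get NULL for the other side's columns.
Matching on t1.team_id >= t2.team_id. A NULL in a compared column never satisfies the condition.
Matched pairs: 23; unmatched t1 rows kept: 1; unmatched t2 rows kept: 1.
Total: 23 matched + 2 padded = 25 rows.

25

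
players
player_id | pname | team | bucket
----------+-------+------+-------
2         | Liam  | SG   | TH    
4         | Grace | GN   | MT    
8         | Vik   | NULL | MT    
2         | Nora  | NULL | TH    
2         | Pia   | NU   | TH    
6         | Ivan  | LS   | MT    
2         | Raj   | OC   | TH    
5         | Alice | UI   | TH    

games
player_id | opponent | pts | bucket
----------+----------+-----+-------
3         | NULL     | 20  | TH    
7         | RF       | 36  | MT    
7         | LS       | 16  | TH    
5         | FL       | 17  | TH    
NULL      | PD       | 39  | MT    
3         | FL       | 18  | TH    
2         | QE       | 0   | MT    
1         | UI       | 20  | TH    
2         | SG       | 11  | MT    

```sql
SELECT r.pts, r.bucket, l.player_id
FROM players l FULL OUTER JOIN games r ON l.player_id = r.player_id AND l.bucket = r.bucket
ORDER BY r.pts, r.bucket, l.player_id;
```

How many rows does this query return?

FULL OUTER JOIN keeps every row from both sides; unmatched rows get NULL for the other side's columns.
Matching on l.player_id = r.player_id AND l.bucket = r.bucket. A NULL in a compared column never satisfies the condition.
- l (player_id=2, bucket=TH) has no partner → padded with NULL.
- l (player_id=4, bucket=MT) has no partner → padded with NULL.
- l (player_id=8, bucket=MT) has no partner → padded with NULL.
- l (player_id=2, bucket=TH) has no partner → padded with NULL.
- l (player_id=2, bucket=TH) has no partner → padded with NULL.
- l (player_id=6, bucket=MT) has no partner → padded with NULL.
- l (player_id=2, bucket=TH) has no partner → padded with NULL.
- l (player_id=5, bucket=TH) pairs with 1 row(s) of r.
- 8 r row(s) had no l match → kept, l columns NULL.
Total: 1 matched + 15 padded = 16 rows.

16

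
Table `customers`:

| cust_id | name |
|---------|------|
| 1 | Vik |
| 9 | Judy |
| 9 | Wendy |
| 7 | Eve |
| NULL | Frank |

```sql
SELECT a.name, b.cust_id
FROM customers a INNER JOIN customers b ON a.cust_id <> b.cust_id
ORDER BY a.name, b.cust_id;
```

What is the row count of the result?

10

INNER JOIN keeps only pairs where the ON condition holds.
Matching on a.cust_id <> b.cust_id. A NULL in a compared column never satisfies the condition.
Matched pairs: 10.
Total: 10 rows.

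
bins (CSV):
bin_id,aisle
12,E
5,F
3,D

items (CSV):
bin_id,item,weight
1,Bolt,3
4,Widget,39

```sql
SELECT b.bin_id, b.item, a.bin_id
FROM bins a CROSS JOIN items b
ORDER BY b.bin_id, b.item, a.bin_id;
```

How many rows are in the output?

CROSS JOIN pairs every row of `bins` with every row of `items`: 3 × 2 = 6 rows.

6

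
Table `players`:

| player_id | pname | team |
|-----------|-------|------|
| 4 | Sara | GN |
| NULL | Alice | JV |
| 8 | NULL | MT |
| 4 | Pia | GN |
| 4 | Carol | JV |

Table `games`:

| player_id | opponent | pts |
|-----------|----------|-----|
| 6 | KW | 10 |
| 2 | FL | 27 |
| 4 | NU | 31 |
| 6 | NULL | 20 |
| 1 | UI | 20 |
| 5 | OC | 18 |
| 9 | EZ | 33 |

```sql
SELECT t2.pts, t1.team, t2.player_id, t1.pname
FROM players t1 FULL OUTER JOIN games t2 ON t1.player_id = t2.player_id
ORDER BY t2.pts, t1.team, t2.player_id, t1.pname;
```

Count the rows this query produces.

11

FULL OUTER JOIN keeps every row from both sides; unmatched rows get NULL for the other side's columns.
Matching on t1.player_id = t2.player_id. A NULL in a compared column never satisfies the condition.
- player_id=4: 1 matching t2 row(s), so 1 row(s) emitted.
- player_id=NULL: no t2 row matches, row kept with t2 columns NULL.
- player_id=8: no t2 row matches, row kept with t2 columns NULL.
- player_id=4: 1 matching t2 row(s), so 1 row(s) emitted.
- player_id=4: 1 matching t2 row(s), so 1 row(s) emitted.
- 6 row(s) from t2 found no t1 partner → padded with NULL.
Total: 3 matched + 8 padded = 11 rows.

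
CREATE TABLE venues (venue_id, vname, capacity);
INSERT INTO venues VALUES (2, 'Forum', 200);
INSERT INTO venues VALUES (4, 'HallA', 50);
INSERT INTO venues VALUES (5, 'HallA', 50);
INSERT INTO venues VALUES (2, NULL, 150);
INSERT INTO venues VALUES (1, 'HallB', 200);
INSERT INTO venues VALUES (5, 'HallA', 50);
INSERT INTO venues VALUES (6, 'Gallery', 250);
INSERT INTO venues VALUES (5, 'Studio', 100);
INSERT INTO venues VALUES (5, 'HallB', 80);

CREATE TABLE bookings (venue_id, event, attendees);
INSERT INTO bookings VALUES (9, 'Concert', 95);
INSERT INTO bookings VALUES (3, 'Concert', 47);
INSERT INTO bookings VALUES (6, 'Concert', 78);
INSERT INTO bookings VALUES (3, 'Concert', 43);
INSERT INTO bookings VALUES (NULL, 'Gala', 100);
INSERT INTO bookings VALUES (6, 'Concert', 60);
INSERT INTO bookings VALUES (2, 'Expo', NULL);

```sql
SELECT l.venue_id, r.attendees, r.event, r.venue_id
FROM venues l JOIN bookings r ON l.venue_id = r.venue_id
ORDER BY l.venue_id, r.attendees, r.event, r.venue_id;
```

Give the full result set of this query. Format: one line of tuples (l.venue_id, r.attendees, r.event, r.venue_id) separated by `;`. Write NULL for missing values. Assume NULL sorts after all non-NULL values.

INNER JOIN keeps only pairs where the ON condition holds.
Matching on l.venue_id = r.venue_id. A NULL in a compared column never satisfies the condition.
- venue_id=2: 1 matching r row(s), so 1 row(s) emitted.
- venue_id=4: no matching r row, dropped.
- venue_id=5: no matching r row, dropped.
- venue_id=2: 1 matching r row(s), so 1 row(s) emitted.
- venue_id=1: no matching r row, dropped.
- venue_id=5: no matching r row, dropped.
- venue_id=6: 2 matching r row(s), so 2 row(s) emitted.
- venue_id=5: no matching r row, dropped.
- venue_id=5: no matching r row, dropped.
After projecting and ordering:
l.venue_id | r.attendees | r.event | r.venue_id
2 | NULL | Expo | 2
2 | NULL | Expo | 2
6 | 60 | Concert | 6
6 | 78 | Concert | 6

(2, NULL, Expo, 2); (2, NULL, Expo, 2); (6, 60, Concert, 6); (6, 78, Concert, 6)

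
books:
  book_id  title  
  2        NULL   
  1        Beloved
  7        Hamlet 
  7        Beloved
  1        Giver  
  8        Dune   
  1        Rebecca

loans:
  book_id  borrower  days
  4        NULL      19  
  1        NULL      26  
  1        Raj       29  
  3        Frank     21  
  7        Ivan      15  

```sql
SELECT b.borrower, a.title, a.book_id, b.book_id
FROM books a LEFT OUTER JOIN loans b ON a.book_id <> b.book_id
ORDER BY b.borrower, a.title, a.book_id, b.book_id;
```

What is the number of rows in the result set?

27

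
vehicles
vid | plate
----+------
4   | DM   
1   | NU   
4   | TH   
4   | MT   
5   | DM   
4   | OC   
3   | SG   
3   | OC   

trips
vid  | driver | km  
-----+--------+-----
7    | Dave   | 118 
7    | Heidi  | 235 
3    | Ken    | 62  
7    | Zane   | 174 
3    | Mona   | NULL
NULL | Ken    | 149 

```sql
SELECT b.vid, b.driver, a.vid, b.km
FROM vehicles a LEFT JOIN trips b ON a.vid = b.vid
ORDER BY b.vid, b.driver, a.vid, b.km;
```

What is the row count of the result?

10

LEFT JOIN keeps every row from `vehicles`; unmatched rows get NULL for `trips`'s columns.
Matching on a.vid = b.vid. A NULL in a compared column never satisfies the condition.
- a (vid=4) has no partner → padded with NULL.
- a (vid=1) has no partner → padded with NULL.
- a (vid=4) has no partner → padded with NULL.
- a (vid=4) has no partner → padded with NULL.
- a (vid=5) has no partner → padded with NULL.
- a (vid=4) has no partner → padded with NULL.
- a (vid=3) pairs with 2 row(s) of b.
- a (vid=3) pairs with 2 row(s) of b.
Total: 4 matched + 6 padded = 10 rows.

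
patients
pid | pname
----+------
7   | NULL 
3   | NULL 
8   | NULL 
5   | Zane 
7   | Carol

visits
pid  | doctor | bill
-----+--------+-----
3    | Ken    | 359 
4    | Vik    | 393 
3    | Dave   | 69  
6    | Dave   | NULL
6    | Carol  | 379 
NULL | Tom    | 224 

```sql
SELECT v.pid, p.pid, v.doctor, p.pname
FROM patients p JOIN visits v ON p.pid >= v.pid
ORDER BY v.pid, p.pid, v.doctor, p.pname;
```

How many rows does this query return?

20

INNER JOIN keeps only pairs where the ON condition holds.
Matching on p.pid >= v.pid. A NULL in a compared column never satisfies the condition.
Matched pairs: 20.
Total: 20 rows.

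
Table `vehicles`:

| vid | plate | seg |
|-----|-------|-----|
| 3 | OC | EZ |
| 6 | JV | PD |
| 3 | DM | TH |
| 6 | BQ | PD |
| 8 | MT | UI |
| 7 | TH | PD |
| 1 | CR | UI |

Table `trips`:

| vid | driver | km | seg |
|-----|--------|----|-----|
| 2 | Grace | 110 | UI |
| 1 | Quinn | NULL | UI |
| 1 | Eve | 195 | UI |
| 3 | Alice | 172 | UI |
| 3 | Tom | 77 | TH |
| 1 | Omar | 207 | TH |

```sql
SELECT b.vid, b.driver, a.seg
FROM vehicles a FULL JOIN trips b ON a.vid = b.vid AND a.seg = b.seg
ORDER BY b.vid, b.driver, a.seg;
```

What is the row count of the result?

FULL OUTER JOIN keeps every row from both sides; unmatched rows get NULL for the other side's columns.
Matching on a.vid = b.vid AND a.seg = b.seg.
- vid=3, seg=EZ: no b row matches, row kept with b columns NULL.
- vid=6, seg=PD: no b row matches, row kept with b columns NULL.
- vid=3, seg=TH: 1 matching b row(s), so 1 row(s) emitted.
- vid=6, seg=PD: no b row matches, row kept with b columns NULL.
- vid=8, seg=UI: no b row matches, row kept with b columns NULL.
- vid=7, seg=PD: no b row matches, row kept with b columns NULL.
- vid=1, seg=UI: 2 matching b row(s), so 2 row(s) emitted.
- plus 3 unmatched b row(s), each kept with NULL a columns.
Total: 3 matched + 8 padded = 11 rows.

11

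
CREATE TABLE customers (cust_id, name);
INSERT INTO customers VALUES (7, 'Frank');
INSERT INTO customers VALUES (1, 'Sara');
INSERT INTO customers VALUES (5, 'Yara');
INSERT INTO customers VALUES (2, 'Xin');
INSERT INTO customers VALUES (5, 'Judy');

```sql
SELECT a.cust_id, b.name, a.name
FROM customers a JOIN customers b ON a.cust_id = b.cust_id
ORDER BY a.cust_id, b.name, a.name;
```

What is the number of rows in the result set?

7

INNER JOIN keeps only pairs where the ON condition holds.
Matching on a.cust_id = b.cust_id.
- a[0] cust_id=7 → 1 match(es) in b → 1 row(s).
- a[1] cust_id=1 → 1 match(es) in b → 1 row(s).
- a[2] cust_id=5 → 2 match(es) in b → 2 row(s).
- a[3] cust_id=2 → 1 match(es) in b → 1 row(s).
- a[4] cust_id=5 → 2 match(es) in b → 2 row(s).
Total: 7 rows.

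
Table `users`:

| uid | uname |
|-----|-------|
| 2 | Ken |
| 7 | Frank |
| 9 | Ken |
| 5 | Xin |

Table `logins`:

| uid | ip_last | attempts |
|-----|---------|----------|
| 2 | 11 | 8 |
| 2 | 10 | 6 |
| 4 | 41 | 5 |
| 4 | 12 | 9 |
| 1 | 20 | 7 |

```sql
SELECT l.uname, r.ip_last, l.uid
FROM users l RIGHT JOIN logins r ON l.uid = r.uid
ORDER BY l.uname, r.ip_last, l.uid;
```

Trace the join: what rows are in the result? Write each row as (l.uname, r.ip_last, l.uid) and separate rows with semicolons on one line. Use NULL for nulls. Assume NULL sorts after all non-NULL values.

(Ken, 10, 2); (Ken, 11, 2); (NULL, 12, NULL); (NULL, 20, NULL); (NULL, 41, NULL)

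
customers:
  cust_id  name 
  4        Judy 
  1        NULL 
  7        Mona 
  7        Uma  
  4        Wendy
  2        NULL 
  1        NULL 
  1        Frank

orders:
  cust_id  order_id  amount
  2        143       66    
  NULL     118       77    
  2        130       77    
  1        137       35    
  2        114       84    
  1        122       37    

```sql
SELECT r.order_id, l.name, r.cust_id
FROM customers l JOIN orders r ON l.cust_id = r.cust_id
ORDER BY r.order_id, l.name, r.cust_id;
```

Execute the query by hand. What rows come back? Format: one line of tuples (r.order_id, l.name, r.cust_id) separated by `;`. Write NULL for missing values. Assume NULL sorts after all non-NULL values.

INNER JOIN keeps only pairs where the ON condition holds.
Matching on l.cust_id = r.cust_id. A NULL in a compared column never satisfies the condition.
Matched pairs: 9.

(114, NULL, 2); (122, Frank, 1); (122, NULL, 1); (122, NULL, 1); (130, NULL, 2); (137, Frank, 1); (137, NULL, 1); (137, NULL, 1); (143, NULL, 2)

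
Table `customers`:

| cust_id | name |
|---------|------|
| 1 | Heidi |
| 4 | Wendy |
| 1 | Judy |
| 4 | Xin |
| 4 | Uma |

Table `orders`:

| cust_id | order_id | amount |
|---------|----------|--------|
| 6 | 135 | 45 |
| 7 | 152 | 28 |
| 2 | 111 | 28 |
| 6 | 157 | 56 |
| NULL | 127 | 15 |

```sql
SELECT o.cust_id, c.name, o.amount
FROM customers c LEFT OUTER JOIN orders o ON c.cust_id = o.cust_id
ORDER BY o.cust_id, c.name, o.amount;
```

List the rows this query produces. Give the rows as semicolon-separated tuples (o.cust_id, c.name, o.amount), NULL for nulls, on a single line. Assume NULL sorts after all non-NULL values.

(NULL, Heidi, NULL); (NULL, Judy, NULL); (NULL, Uma, NULL); (NULL, Wendy, NULL); (NULL, Xin, NULL)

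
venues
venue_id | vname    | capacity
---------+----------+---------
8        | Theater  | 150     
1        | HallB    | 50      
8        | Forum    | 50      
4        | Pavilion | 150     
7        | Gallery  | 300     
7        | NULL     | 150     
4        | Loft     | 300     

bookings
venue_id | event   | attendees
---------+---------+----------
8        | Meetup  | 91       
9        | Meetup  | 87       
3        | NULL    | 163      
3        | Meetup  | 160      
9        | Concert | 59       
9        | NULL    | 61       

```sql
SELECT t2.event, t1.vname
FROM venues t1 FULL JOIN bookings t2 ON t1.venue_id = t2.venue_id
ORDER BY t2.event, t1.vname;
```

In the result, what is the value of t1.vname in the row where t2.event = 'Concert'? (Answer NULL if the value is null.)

FULL OUTER JOIN keeps every row from both sides; unmatched rows get NULL for the other side's columns.
Matching on t1.venue_id = t2.venue_id.
- t1 (venue_id=8) pairs with 1 row(s) of t2.
- t1 (venue_id=1) has no partner → padded with NULL.
- t1 (venue_id=8) pairs with 1 row(s) of t2.
- t1 (venue_id=4) has no partner → padded with NULL.
- t1 (venue_id=7) has no partner → padded with NULL.
- t1 (venue_id=7) has no partner → padded with NULL.
- t1 (venue_id=4) has no partner → padded with NULL.
- plus 5 unmatched t2 row(s), each kept with NULL t1 columns.

NULL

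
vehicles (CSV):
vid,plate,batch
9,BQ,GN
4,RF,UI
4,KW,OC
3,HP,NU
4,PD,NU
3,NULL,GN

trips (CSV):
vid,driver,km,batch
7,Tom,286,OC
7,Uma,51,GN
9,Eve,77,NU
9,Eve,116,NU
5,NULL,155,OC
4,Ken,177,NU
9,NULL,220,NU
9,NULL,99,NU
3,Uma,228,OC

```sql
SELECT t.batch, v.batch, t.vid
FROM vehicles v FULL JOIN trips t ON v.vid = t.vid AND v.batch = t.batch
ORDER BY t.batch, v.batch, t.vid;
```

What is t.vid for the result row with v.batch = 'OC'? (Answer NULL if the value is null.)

FULL OUTER JOIN keeps every row from both sides; unmatched rows get NULL for the other side's columns.
Matching on v.vid = t.vid AND v.batch = t.batch.
- v[0] vid=9, batch=GN → no match; kept with NULLs on the t side.
- v[1] vid=4, batch=UI → no match; kept with NULLs on the t side.
- v[2] vid=4, batch=OC → no match; kept with NULLs on the t side.
- v[3] vid=3, batch=NU → no match; kept with NULLs on the t side.
- v[4] vid=4, batch=NU → 1 match(es) in t → 1 row(s).
- v[5] vid=3, batch=GN → no match; kept with NULLs on the t side.
- 8 t row(s) had no v match → kept, v columns NULL.

NULL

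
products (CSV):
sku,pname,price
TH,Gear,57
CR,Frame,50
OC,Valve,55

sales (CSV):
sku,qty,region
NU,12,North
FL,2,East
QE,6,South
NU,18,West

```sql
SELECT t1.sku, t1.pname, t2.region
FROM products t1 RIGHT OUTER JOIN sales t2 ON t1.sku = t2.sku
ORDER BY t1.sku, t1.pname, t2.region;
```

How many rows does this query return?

4

RIGHT JOIN keeps every row from `sales`; unmatched rows get NULL for `products`'s columns.
Matching on t1.sku = t2.sku.
Matched pairs: 0; unmatched t2 rows kept: 4.
Total: 0 matched + 4 padded = 4 rows.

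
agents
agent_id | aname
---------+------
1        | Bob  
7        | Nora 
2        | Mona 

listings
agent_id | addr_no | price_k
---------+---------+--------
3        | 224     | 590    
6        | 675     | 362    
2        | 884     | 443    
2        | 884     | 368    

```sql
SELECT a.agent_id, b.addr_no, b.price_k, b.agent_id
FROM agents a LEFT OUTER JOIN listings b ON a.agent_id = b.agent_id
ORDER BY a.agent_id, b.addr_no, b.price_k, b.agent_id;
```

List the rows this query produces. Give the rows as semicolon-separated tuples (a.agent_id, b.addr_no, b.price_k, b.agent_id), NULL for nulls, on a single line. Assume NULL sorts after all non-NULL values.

LEFT JOIN keeps every row from `agents`; unmatched rows get NULL for `listings`'s columns.
Matching on a.agent_id = b.agent_id.
- agent_id=1: no b row matches, row kept with b columns NULL.
- agent_id=7: no b row matches, row kept with b columns NULL.
- agent_id=2: 2 matching b row(s), so 2 row(s) emitted.
After projecting and ordering:
a.agent_id | b.addr_no | b.price_k | b.agent_id
1 | NULL | NULL | NULL
2 | 884 | 368 | 2
2 | 884 | 443 | 2
7 | NULL | NULL | NULL

(1, NULL, NULL, NULL); (2, 884, 368, 2); (2, 884, 443, 2); (7, NULL, NULL, NULL)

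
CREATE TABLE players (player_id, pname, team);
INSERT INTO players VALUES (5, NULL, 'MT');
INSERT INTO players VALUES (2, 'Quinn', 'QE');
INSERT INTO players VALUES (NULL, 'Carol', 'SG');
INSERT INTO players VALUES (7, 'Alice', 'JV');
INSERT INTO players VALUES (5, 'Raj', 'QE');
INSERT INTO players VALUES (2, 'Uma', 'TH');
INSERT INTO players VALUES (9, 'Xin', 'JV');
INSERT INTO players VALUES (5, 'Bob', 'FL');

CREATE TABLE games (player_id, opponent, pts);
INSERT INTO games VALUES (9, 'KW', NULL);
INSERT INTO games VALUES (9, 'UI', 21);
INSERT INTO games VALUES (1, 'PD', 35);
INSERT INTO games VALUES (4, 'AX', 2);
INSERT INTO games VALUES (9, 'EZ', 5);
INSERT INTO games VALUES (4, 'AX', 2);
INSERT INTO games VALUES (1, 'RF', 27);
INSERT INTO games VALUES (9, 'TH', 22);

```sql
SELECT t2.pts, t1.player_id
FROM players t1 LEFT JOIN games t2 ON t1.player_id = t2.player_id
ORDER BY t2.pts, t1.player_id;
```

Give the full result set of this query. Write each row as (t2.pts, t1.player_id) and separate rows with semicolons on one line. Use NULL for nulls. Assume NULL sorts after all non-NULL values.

(5, 9); (21, 9); (22, 9); (NULL, 2); (NULL, 2); (NULL, 5); (NULL, 5); (NULL, 5); (NULL, 7); (NULL, 9); (NULL, NULL)

LEFT JOIN keeps every row from `players`; unmatched rows get NULL for `games`'s columns.
Matching on t1.player_id = t2.player_id. A NULL in a compared column never satisfies the condition.
Matched pairs: 4; unmatched t1 rows kept: 7.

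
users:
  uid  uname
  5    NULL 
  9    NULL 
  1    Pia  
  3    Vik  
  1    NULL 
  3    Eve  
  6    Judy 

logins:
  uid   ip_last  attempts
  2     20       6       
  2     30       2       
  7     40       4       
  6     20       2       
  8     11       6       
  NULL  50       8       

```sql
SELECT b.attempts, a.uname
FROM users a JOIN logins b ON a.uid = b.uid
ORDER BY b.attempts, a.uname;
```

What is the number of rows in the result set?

INNER JOIN keeps only pairs where the ON condition holds.
Matching on a.uid = b.uid. A NULL in a compared column never satisfies the condition.
Matched pairs: 1.
Total: 1 rows.

1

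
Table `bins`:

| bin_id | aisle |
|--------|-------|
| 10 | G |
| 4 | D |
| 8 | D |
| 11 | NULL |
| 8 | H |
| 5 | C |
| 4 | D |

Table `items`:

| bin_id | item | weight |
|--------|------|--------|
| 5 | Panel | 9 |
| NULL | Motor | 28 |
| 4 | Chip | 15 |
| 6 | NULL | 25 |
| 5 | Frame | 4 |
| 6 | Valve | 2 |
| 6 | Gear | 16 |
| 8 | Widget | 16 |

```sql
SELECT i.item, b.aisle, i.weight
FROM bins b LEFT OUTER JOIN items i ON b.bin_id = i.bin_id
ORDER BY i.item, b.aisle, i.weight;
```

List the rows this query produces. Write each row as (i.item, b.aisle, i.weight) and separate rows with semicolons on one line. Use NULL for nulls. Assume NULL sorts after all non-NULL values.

LEFT JOIN keeps every row from `bins`; unmatched rows get NULL for `items`'s columns.
Matching on b.bin_id = i.bin_id. A NULL in a compared column never satisfies the condition.
Matched pairs: 6; unmatched b rows kept: 2.

(Chip, D, 15); (Chip, D, 15); (Frame, C, 4); (Panel, C, 9); (Widget, D, 16); (Widget, H, 16); (NULL, G, NULL); (NULL, NULL, NULL)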